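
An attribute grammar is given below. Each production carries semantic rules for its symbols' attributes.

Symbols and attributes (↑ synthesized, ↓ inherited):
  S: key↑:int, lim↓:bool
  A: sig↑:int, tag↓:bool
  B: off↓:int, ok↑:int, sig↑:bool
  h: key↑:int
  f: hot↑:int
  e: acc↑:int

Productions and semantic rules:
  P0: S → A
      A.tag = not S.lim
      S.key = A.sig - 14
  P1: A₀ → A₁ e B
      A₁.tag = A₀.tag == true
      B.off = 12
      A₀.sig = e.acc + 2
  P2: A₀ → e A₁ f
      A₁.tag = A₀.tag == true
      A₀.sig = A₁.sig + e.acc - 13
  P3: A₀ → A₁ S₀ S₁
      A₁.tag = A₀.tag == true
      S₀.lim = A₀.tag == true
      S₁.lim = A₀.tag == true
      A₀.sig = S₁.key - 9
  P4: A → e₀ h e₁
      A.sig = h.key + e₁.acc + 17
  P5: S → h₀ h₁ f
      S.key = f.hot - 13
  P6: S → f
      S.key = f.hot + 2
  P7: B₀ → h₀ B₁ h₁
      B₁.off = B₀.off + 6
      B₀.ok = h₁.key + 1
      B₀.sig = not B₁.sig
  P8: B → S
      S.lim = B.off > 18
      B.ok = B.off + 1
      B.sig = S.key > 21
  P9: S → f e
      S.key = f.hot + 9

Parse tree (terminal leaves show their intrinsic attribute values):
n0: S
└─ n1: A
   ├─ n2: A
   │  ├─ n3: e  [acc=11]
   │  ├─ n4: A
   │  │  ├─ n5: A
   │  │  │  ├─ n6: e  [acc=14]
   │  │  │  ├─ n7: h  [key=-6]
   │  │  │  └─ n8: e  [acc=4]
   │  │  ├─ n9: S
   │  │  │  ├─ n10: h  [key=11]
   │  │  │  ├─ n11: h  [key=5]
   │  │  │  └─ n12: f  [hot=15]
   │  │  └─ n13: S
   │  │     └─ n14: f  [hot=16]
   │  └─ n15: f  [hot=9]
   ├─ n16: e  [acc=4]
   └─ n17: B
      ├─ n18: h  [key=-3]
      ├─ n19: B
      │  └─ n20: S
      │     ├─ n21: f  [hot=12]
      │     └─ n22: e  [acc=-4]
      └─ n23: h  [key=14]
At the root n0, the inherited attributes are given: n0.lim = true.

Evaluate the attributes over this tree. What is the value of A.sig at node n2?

1. n0.lim = true  [given at root]
2. n1.tag = false  [not S.lim]
3. n2.tag = false  [A₀.tag == true]
4. n3.acc = 11  [terminal]
5. n4.tag = false  [A₀.tag == true]
6. n5.tag = false  [A₀.tag == true]
7. n6.acc = 14  [terminal]
8. n7.key = -6  [terminal]
9. n8.acc = 4  [terminal]
10. n5.sig = 15  [h.key + e₁.acc + 17]
11. n9.lim = false  [A₀.tag == true]
12. n10.key = 11  [terminal]
13. n11.key = 5  [terminal]
14. n12.hot = 15  [terminal]
15. n9.key = 2  [f.hot - 13]
16. n13.lim = false  [A₀.tag == true]
17. n14.hot = 16  [terminal]
18. n13.key = 18  [f.hot + 2]
19. n4.sig = 9  [S₁.key - 9]
20. n15.hot = 9  [terminal]
21. n2.sig = 7  [A₁.sig + e.acc - 13]
22. n16.acc = 4  [terminal]
23. n17.off = 12  [12]
24. n18.key = -3  [terminal]
25. n19.off = 18  [B₀.off + 6]
26. n20.lim = false  [B.off > 18]
27. n21.hot = 12  [terminal]
28. n22.acc = -4  [terminal]
29. n20.key = 21  [f.hot + 9]
30. n19.ok = 19  [B.off + 1]
31. n19.sig = false  [S.key > 21]
32. n23.key = 14  [terminal]
33. n17.ok = 15  [h₁.key + 1]
34. n17.sig = true  [not B₁.sig]
35. n1.sig = 6  [e.acc + 2]
36. n0.key = -8  [A.sig - 14]

7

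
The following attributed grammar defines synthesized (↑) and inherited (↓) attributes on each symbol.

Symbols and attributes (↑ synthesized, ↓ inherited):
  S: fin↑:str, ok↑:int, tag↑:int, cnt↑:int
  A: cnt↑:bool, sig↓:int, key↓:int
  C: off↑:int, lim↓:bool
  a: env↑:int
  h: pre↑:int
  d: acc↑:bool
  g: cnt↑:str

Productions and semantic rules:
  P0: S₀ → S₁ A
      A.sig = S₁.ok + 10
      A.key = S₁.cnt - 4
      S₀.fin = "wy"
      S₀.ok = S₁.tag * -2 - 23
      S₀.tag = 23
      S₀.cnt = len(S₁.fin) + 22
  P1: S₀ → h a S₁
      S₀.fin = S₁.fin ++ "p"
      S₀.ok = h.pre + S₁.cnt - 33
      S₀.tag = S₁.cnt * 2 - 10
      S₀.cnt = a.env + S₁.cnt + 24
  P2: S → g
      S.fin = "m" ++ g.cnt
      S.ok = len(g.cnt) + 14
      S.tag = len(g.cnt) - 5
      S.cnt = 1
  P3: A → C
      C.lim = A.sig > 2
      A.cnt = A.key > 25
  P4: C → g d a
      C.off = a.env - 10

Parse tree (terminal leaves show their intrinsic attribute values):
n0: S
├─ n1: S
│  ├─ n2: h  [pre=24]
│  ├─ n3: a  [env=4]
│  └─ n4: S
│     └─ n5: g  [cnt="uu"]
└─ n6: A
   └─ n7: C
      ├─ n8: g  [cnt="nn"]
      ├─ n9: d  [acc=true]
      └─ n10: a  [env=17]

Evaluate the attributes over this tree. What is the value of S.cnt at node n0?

26

1. n2.pre = 24  [terminal]
2. n3.env = 4  [terminal]
3. n5.cnt = "uu"  [terminal]
4. n4.fin = "muu"  ["m" ++ g.cnt]
5. n4.ok = 16  [len(g.cnt) + 14]
6. n4.tag = -3  [len(g.cnt) - 5]
7. n4.cnt = 1  [1]
8. n1.fin = "muup"  [S₁.fin ++ "p"]
9. n1.ok = -8  [h.pre + S₁.cnt - 33]
10. n1.tag = -8  [S₁.cnt * 2 - 10]
11. n1.cnt = 29  [a.env + S₁.cnt + 24]
12. n6.sig = 2  [S₁.ok + 10]
13. n6.key = 25  [S₁.cnt - 4]
14. n7.lim = false  [A.sig > 2]
15. n8.cnt = "nn"  [terminal]
16. n9.acc = true  [terminal]
17. n10.env = 17  [terminal]
18. n7.off = 7  [a.env - 10]
19. n6.cnt = false  [A.key > 25]
20. n0.fin = "wy"  ["wy"]
21. n0.ok = -7  [S₁.tag * -2 - 23]
22. n0.tag = 23  [23]
23. n0.cnt = 26  [len(S₁.fin) + 22]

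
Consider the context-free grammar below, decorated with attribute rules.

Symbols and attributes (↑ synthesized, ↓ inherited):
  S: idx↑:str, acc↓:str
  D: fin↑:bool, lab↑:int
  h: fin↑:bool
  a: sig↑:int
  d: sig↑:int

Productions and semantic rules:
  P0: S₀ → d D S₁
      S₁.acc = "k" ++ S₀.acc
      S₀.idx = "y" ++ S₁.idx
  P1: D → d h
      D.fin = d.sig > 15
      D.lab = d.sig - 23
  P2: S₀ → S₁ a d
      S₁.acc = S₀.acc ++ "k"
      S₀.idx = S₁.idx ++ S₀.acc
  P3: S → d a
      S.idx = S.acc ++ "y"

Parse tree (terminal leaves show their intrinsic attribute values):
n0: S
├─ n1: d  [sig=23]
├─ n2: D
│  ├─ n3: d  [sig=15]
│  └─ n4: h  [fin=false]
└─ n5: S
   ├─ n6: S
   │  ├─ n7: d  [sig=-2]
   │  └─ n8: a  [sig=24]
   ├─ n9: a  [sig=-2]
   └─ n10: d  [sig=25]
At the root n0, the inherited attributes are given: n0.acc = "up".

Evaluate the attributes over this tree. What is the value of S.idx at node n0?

1. n0.acc = "up"  [given at root]
2. n1.sig = 23  [terminal]
3. n3.sig = 15  [terminal]
4. n4.fin = false  [terminal]
5. n2.fin = false  [d.sig > 15]
6. n2.lab = -8  [d.sig - 23]
7. n5.acc = "kup"  ["k" ++ S₀.acc]
8. n6.acc = "kupk"  [S₀.acc ++ "k"]
9. n7.sig = -2  [terminal]
10. n8.sig = 24  [terminal]
11. n6.idx = "kupky"  [S.acc ++ "y"]
12. n9.sig = -2  [terminal]
13. n10.sig = 25  [terminal]
14. n5.idx = "kupkykup"  [S₁.idx ++ S₀.acc]
15. n0.idx = "ykupkykup"  ["y" ++ S₁.idx]

"ykupkykup"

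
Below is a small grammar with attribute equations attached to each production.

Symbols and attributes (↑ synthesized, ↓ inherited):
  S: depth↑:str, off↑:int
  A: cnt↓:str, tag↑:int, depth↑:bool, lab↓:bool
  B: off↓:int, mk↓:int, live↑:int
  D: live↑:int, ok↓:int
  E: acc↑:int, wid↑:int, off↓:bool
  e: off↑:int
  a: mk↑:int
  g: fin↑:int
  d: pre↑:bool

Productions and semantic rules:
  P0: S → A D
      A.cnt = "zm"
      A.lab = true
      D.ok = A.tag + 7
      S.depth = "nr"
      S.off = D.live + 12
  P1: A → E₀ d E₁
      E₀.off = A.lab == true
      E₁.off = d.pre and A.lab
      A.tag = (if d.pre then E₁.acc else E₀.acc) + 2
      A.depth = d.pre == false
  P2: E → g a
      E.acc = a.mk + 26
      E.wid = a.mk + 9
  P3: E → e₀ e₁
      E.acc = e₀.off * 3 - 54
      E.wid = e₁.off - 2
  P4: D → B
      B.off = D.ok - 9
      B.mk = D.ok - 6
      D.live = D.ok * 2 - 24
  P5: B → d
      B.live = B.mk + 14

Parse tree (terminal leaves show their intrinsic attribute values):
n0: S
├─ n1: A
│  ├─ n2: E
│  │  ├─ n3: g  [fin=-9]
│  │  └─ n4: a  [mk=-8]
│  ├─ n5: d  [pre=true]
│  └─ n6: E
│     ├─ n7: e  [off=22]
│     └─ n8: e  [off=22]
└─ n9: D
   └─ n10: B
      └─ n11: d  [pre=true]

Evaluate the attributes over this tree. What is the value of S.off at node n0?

30

1. n1.cnt = "zm"  ["zm"]
2. n1.lab = true  [true]
3. n2.off = true  [A.lab == true]
4. n3.fin = -9  [terminal]
5. n4.mk = -8  [terminal]
6. n2.acc = 18  [a.mk + 26]
7. n2.wid = 1  [a.mk + 9]
8. n5.pre = true  [terminal]
9. n6.off = true  [d.pre and A.lab]
10. n7.off = 22  [terminal]
11. n8.off = 22  [terminal]
12. n6.acc = 12  [e₀.off * 3 - 54]
13. n6.wid = 20  [e₁.off - 2]
14. n1.tag = 14  [(if d.pre then E₁.acc else E₀.acc) + 2]
15. n1.depth = false  [d.pre == false]
16. n9.ok = 21  [A.tag + 7]
17. n10.off = 12  [D.ok - 9]
18. n10.mk = 15  [D.ok - 6]
19. n11.pre = true  [terminal]
20. n10.live = 29  [B.mk + 14]
21. n9.live = 18  [D.ok * 2 - 24]
22. n0.depth = "nr"  ["nr"]
23. n0.off = 30  [D.live + 12]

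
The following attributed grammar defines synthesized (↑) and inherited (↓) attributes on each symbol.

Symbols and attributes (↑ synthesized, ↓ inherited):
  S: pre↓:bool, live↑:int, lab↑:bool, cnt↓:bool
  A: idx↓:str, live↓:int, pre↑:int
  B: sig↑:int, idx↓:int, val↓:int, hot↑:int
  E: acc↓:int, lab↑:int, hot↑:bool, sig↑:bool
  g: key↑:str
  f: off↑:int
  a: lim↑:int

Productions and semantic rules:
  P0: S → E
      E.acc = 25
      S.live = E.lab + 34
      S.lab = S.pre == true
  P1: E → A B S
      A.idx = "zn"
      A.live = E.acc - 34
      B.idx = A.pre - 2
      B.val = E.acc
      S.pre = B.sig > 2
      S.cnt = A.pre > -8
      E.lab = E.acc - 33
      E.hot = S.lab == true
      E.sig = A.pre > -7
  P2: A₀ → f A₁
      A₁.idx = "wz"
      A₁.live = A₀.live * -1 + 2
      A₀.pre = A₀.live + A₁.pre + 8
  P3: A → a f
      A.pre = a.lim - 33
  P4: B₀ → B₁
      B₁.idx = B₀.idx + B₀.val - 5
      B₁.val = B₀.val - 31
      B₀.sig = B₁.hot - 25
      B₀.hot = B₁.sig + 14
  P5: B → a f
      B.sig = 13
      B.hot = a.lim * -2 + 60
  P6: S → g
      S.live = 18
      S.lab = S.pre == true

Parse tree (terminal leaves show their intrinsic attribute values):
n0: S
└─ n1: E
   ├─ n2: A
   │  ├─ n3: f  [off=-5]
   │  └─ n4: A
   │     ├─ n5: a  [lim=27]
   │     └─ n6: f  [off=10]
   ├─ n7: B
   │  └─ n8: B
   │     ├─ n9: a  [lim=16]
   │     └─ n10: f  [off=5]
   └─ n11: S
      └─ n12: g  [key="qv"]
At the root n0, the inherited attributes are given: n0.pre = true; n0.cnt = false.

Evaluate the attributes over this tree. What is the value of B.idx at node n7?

1. n0.pre = true  [given at root]
2. n0.cnt = false  [given at root]
3. n1.acc = 25  [25]
4. n2.idx = "zn"  ["zn"]
5. n2.live = -9  [E.acc - 34]
6. n3.off = -5  [terminal]
7. n4.idx = "wz"  ["wz"]
8. n4.live = 11  [A₀.live * -1 + 2]
9. n5.lim = 27  [terminal]
10. n6.off = 10  [terminal]
11. n4.pre = -6  [a.lim - 33]
12. n2.pre = -7  [A₀.live + A₁.pre + 8]
13. n7.idx = -9  [A.pre - 2]
14. n7.val = 25  [E.acc]
15. n8.idx = 11  [B₀.idx + B₀.val - 5]
16. n8.val = -6  [B₀.val - 31]
17. n9.lim = 16  [terminal]
18. n10.off = 5  [terminal]
19. n8.sig = 13  [13]
20. n8.hot = 28  [a.lim * -2 + 60]
21. n7.sig = 3  [B₁.hot - 25]
22. n7.hot = 27  [B₁.sig + 14]
23. n11.pre = true  [B.sig > 2]
24. n11.cnt = true  [A.pre > -8]
25. n12.key = "qv"  [terminal]
26. n11.live = 18  [18]
27. n11.lab = true  [S.pre == true]
28. n1.lab = -8  [E.acc - 33]
29. n1.hot = true  [S.lab == true]
30. n1.sig = false  [A.pre > -7]
31. n0.live = 26  [E.lab + 34]
32. n0.lab = true  [S.pre == true]

-9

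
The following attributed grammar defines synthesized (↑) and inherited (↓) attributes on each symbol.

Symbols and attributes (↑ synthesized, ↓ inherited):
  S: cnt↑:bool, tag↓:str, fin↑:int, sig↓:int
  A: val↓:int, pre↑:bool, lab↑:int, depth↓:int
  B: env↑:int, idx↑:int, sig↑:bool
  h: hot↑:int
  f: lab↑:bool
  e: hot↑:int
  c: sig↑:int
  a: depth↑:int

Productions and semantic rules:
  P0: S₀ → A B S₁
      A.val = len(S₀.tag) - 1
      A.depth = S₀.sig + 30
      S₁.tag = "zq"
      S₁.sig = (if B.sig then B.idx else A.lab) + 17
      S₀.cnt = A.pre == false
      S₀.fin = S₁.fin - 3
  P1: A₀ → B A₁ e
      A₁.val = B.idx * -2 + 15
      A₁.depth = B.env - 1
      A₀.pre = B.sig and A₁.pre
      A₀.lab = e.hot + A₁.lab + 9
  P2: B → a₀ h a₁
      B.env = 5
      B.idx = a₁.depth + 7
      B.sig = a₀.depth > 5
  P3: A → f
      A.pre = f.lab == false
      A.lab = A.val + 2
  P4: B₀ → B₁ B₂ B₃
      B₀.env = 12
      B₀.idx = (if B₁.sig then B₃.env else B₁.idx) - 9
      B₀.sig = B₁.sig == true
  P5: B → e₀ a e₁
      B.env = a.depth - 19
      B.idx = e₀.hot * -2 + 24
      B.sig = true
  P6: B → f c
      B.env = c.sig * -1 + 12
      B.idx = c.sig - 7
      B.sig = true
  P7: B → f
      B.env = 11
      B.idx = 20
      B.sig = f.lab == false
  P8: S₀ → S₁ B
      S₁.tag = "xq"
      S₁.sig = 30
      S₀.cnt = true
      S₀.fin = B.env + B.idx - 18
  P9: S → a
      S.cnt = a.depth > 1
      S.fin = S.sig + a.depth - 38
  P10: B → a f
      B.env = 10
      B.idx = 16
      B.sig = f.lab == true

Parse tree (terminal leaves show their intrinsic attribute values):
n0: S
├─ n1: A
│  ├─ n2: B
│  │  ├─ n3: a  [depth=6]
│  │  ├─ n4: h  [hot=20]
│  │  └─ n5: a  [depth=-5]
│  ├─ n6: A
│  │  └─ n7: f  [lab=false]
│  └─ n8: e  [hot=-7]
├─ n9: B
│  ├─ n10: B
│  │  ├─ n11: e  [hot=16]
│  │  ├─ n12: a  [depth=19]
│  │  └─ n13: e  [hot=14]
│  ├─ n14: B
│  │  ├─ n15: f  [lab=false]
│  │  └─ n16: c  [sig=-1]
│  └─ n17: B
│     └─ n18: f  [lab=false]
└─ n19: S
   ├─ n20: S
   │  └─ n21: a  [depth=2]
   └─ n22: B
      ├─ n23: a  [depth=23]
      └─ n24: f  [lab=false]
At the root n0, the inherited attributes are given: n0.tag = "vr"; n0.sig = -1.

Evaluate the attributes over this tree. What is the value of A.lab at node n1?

1. n0.tag = "vr"  [given at root]
2. n0.sig = -1  [given at root]
3. n1.val = 1  [len(S₀.tag) - 1]
4. n1.depth = 29  [S₀.sig + 30]
5. n3.depth = 6  [terminal]
6. n4.hot = 20  [terminal]
7. n5.depth = -5  [terminal]
8. n2.env = 5  [5]
9. n2.idx = 2  [a₁.depth + 7]
10. n2.sig = true  [a₀.depth > 5]
11. n6.val = 11  [B.idx * -2 + 15]
12. n6.depth = 4  [B.env - 1]
13. n7.lab = false  [terminal]
14. n6.pre = true  [f.lab == false]
15. n6.lab = 13  [A.val + 2]
16. n8.hot = -7  [terminal]
17. n1.pre = true  [B.sig and A₁.pre]
18. n1.lab = 15  [e.hot + A₁.lab + 9]
19. n11.hot = 16  [terminal]
20. n12.depth = 19  [terminal]
21. n13.hot = 14  [terminal]
22. n10.env = 0  [a.depth - 19]
23. n10.idx = -8  [e₀.hot * -2 + 24]
24. n10.sig = true  [true]
25. n15.lab = false  [terminal]
26. n16.sig = -1  [terminal]
27. n14.env = 13  [c.sig * -1 + 12]
28. n14.idx = -8  [c.sig - 7]
29. n14.sig = true  [true]
30. n18.lab = false  [terminal]
31. n17.env = 11  [11]
32. n17.idx = 20  [20]
33. n17.sig = true  [f.lab == false]
34. n9.env = 12  [12]
35. n9.idx = 2  [(if B₁.sig then B₃.env else B₁.idx) - 9]
36. n9.sig = true  [B₁.sig == true]
37. n19.tag = "zq"  ["zq"]
38. n19.sig = 19  [(if B.sig then B.idx else A.lab) + 17]
39. n20.tag = "xq"  ["xq"]
40. n20.sig = 30  [30]
41. n21.depth = 2  [terminal]
42. n20.cnt = true  [a.depth > 1]
43. n20.fin = -6  [S.sig + a.depth - 38]
44. n23.depth = 23  [terminal]
45. n24.lab = false  [terminal]
46. n22.env = 10  [10]
47. n22.idx = 16  [16]
48. n22.sig = false  [f.lab == true]
49. n19.cnt = true  [true]
50. n19.fin = 8  [B.env + B.idx - 18]
51. n0.cnt = false  [A.pre == false]
52. n0.fin = 5  [S₁.fin - 3]

15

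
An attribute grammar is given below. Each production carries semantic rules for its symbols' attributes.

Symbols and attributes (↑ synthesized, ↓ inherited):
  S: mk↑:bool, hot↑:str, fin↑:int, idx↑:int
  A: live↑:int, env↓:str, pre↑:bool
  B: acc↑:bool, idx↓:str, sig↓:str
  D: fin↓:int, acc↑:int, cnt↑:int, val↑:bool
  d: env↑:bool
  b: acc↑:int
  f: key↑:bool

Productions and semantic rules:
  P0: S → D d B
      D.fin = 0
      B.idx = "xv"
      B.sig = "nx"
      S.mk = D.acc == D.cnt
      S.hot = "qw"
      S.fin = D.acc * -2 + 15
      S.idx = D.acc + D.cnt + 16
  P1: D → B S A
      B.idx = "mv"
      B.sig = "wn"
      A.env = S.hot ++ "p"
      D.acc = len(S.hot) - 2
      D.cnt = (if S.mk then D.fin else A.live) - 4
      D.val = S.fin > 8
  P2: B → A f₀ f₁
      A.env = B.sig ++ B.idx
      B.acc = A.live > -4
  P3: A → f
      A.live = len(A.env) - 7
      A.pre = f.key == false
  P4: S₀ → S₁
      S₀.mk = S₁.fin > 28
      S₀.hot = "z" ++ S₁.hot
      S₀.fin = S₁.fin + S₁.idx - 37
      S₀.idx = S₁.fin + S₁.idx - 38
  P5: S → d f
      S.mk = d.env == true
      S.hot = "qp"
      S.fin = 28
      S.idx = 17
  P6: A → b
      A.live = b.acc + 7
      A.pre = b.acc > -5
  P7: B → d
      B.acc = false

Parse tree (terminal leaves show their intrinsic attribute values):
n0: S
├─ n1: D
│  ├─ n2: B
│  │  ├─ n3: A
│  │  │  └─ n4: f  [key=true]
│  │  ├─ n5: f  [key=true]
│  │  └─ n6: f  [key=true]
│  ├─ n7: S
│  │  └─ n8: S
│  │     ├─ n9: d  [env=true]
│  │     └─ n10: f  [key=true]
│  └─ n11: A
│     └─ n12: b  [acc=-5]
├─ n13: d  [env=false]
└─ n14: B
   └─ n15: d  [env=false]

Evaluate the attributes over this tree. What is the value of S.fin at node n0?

13

1. n1.fin = 0  [0]
2. n2.idx = "mv"  ["mv"]
3. n2.sig = "wn"  ["wn"]
4. n3.env = "wnmv"  [B.sig ++ B.idx]
5. n4.key = true  [terminal]
6. n3.live = -3  [len(A.env) - 7]
7. n3.pre = false  [f.key == false]
8. n5.key = true  [terminal]
9. n6.key = true  [terminal]
10. n2.acc = true  [A.live > -4]
11. n9.env = true  [terminal]
12. n10.key = true  [terminal]
13. n8.mk = true  [d.env == true]
14. n8.hot = "qp"  ["qp"]
15. n8.fin = 28  [28]
16. n8.idx = 17  [17]
17. n7.mk = false  [S₁.fin > 28]
18. n7.hot = "zqp"  ["z" ++ S₁.hot]
19. n7.fin = 8  [S₁.fin + S₁.idx - 37]
20. n7.idx = 7  [S₁.fin + S₁.idx - 38]
21. n11.env = "zqpp"  [S.hot ++ "p"]
22. n12.acc = -5  [terminal]
23. n11.live = 2  [b.acc + 7]
24. n11.pre = false  [b.acc > -5]
25. n1.acc = 1  [len(S.hot) - 2]
26. n1.cnt = -2  [(if S.mk then D.fin else A.live) - 4]
27. n1.val = false  [S.fin > 8]
28. n13.env = false  [terminal]
29. n14.idx = "xv"  ["xv"]
30. n14.sig = "nx"  ["nx"]
31. n15.env = false  [terminal]
32. n14.acc = false  [false]
33. n0.mk = false  [D.acc == D.cnt]
34. n0.hot = "qw"  ["qw"]
35. n0.fin = 13  [D.acc * -2 + 15]
36. n0.idx = 15  [D.acc + D.cnt + 16]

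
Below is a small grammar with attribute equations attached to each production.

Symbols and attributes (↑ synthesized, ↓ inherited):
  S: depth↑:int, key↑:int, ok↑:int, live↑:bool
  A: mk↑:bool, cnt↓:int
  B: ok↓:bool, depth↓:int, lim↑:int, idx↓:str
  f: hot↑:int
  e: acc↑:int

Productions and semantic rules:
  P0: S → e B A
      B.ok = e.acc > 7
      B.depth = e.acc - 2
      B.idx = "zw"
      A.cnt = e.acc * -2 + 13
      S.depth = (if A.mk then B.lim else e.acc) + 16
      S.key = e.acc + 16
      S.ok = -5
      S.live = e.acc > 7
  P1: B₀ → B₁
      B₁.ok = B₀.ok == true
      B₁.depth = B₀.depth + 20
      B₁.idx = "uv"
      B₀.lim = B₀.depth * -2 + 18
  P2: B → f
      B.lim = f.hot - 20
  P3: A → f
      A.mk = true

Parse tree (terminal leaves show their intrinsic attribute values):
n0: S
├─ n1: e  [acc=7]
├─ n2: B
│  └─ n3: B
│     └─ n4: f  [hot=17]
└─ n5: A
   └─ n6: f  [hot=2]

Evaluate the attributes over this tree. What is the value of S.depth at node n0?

1. n1.acc = 7  [terminal]
2. n2.ok = false  [e.acc > 7]
3. n2.depth = 5  [e.acc - 2]
4. n2.idx = "zw"  ["zw"]
5. n3.ok = false  [B₀.ok == true]
6. n3.depth = 25  [B₀.depth + 20]
7. n3.idx = "uv"  ["uv"]
8. n4.hot = 17  [terminal]
9. n3.lim = -3  [f.hot - 20]
10. n2.lim = 8  [B₀.depth * -2 + 18]
11. n5.cnt = -1  [e.acc * -2 + 13]
12. n6.hot = 2  [terminal]
13. n5.mk = true  [true]
14. n0.depth = 24  [(if A.mk then B.lim else e.acc) + 16]
15. n0.key = 23  [e.acc + 16]
16. n0.ok = -5  [-5]
17. n0.live = false  [e.acc > 7]

24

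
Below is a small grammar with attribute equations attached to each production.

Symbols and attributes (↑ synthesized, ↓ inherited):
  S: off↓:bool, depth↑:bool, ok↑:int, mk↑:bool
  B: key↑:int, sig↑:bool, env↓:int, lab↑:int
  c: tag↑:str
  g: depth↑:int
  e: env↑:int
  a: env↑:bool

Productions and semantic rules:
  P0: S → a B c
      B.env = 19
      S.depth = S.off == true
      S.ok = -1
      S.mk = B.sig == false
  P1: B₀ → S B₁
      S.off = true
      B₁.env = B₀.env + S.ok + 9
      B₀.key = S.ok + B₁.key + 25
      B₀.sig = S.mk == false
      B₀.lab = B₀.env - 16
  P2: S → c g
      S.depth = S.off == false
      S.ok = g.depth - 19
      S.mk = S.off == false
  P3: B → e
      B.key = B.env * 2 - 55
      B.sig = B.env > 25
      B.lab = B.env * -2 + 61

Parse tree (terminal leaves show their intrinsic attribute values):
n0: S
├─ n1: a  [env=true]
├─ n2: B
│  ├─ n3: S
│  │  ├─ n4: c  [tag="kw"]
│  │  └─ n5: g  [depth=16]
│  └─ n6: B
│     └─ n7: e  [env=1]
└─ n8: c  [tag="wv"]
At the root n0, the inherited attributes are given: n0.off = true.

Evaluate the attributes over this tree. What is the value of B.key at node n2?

17

1. n0.off = true  [given at root]
2. n1.env = true  [terminal]
3. n2.env = 19  [19]
4. n3.off = true  [true]
5. n4.tag = "kw"  [terminal]
6. n5.depth = 16  [terminal]
7. n3.depth = false  [S.off == false]
8. n3.ok = -3  [g.depth - 19]
9. n3.mk = false  [S.off == false]
10. n6.env = 25  [B₀.env + S.ok + 9]
11. n7.env = 1  [terminal]
12. n6.key = -5  [B.env * 2 - 55]
13. n6.sig = false  [B.env > 25]
14. n6.lab = 11  [B.env * -2 + 61]
15. n2.key = 17  [S.ok + B₁.key + 25]
16. n2.sig = true  [S.mk == false]
17. n2.lab = 3  [B₀.env - 16]
18. n8.tag = "wv"  [terminal]
19. n0.depth = true  [S.off == true]
20. n0.ok = -1  [-1]
21. n0.mk = false  [B.sig == false]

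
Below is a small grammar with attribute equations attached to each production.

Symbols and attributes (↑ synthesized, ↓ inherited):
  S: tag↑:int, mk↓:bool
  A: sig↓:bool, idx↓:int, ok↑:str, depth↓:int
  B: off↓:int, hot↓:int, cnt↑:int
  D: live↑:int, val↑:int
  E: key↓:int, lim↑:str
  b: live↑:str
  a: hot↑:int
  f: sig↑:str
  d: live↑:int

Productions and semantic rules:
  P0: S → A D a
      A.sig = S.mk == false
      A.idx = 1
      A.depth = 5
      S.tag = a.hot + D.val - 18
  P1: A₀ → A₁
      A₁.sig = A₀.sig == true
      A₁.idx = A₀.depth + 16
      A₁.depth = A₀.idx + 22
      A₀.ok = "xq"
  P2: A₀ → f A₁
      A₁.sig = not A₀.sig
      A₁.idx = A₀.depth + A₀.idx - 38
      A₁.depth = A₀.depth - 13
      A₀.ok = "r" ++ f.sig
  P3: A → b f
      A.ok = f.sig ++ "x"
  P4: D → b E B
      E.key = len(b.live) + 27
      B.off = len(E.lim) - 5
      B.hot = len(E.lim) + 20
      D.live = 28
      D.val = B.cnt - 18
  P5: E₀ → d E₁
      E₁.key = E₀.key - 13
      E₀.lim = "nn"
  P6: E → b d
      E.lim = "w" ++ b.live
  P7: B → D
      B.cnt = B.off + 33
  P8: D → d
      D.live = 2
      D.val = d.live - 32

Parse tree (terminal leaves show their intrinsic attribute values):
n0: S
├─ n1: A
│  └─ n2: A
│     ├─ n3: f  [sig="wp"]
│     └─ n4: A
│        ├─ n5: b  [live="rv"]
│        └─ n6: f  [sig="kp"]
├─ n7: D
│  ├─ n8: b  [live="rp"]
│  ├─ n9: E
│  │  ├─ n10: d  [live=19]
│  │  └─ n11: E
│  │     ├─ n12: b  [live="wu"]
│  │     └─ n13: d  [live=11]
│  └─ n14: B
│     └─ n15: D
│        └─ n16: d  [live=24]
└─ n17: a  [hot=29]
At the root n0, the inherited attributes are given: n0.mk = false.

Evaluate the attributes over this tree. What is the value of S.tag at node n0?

1. n0.mk = false  [given at root]
2. n1.sig = true  [S.mk == false]
3. n1.idx = 1  [1]
4. n1.depth = 5  [5]
5. n2.sig = true  [A₀.sig == true]
6. n2.idx = 21  [A₀.depth + 16]
7. n2.depth = 23  [A₀.idx + 22]
8. n3.sig = "wp"  [terminal]
9. n4.sig = false  [not A₀.sig]
10. n4.idx = 6  [A₀.depth + A₀.idx - 38]
11. n4.depth = 10  [A₀.depth - 13]
12. n5.live = "rv"  [terminal]
13. n6.sig = "kp"  [terminal]
14. n4.ok = "kpx"  [f.sig ++ "x"]
15. n2.ok = "rwp"  ["r" ++ f.sig]
16. n1.ok = "xq"  ["xq"]
17. n8.live = "rp"  [terminal]
18. n9.key = 29  [len(b.live) + 27]
19. n10.live = 19  [terminal]
20. n11.key = 16  [E₀.key - 13]
21. n12.live = "wu"  [terminal]
22. n13.live = 11  [terminal]
23. n11.lim = "wwu"  ["w" ++ b.live]
24. n9.lim = "nn"  ["nn"]
25. n14.off = -3  [len(E.lim) - 5]
26. n14.hot = 22  [len(E.lim) + 20]
27. n16.live = 24  [terminal]
28. n15.live = 2  [2]
29. n15.val = -8  [d.live - 32]
30. n14.cnt = 30  [B.off + 33]
31. n7.live = 28  [28]
32. n7.val = 12  [B.cnt - 18]
33. n17.hot = 29  [terminal]
34. n0.tag = 23  [a.hot + D.val - 18]

23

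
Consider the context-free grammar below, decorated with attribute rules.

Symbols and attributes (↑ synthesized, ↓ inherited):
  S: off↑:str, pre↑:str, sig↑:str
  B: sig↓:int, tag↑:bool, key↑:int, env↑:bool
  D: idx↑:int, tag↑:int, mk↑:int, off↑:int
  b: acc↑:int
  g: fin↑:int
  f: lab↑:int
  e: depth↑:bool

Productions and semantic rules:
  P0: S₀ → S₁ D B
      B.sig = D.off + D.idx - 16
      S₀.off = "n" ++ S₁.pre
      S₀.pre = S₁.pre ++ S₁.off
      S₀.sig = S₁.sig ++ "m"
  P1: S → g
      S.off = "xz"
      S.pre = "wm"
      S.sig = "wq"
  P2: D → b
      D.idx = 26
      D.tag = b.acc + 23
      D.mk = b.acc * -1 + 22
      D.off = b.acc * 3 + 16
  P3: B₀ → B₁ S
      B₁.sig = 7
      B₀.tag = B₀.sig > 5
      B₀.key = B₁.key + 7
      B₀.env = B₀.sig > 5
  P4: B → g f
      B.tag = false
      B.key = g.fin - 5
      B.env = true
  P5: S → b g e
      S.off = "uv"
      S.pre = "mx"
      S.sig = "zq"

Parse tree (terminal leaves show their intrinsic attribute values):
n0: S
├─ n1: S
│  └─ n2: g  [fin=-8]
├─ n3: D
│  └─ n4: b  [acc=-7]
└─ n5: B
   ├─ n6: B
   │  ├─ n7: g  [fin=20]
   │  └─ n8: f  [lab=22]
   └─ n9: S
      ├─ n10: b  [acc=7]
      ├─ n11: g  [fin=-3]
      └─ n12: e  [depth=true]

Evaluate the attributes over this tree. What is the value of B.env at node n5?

1. n2.fin = -8  [terminal]
2. n1.off = "xz"  ["xz"]
3. n1.pre = "wm"  ["wm"]
4. n1.sig = "wq"  ["wq"]
5. n4.acc = -7  [terminal]
6. n3.idx = 26  [26]
7. n3.tag = 16  [b.acc + 23]
8. n3.mk = 29  [b.acc * -1 + 22]
9. n3.off = -5  [b.acc * 3 + 16]
10. n5.sig = 5  [D.off + D.idx - 16]
11. n6.sig = 7  [7]
12. n7.fin = 20  [terminal]
13. n8.lab = 22  [terminal]
14. n6.tag = false  [false]
15. n6.key = 15  [g.fin - 5]
16. n6.env = true  [true]
17. n10.acc = 7  [terminal]
18. n11.fin = -3  [terminal]
19. n12.depth = true  [terminal]
20. n9.off = "uv"  ["uv"]
21. n9.pre = "mx"  ["mx"]
22. n9.sig = "zq"  ["zq"]
23. n5.tag = false  [B₀.sig > 5]
24. n5.key = 22  [B₁.key + 7]
25. n5.env = false  [B₀.sig > 5]
26. n0.off = "nwm"  ["n" ++ S₁.pre]
27. n0.pre = "wmxz"  [S₁.pre ++ S₁.off]
28. n0.sig = "wqm"  [S₁.sig ++ "m"]

false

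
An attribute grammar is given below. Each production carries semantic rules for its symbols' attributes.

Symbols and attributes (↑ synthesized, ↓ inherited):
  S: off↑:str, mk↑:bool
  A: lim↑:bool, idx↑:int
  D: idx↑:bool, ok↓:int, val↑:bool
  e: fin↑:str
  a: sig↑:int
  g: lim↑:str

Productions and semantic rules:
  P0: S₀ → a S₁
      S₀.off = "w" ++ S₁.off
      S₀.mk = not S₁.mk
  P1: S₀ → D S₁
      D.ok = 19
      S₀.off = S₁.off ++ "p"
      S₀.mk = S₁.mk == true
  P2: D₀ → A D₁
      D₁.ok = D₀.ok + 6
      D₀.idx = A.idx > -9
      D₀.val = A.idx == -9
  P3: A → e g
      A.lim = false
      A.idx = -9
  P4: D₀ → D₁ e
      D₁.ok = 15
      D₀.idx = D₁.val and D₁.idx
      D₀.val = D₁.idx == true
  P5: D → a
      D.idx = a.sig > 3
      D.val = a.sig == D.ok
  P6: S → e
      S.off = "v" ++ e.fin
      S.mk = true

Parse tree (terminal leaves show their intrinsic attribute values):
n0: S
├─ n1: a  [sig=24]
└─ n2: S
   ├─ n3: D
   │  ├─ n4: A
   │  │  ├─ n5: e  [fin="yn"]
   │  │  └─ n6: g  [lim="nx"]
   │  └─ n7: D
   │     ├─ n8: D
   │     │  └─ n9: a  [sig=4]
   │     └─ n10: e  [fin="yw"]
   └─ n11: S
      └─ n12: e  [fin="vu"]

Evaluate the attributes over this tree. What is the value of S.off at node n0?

"wvvup"

1. n1.sig = 24  [terminal]
2. n3.ok = 19  [19]
3. n5.fin = "yn"  [terminal]
4. n6.lim = "nx"  [terminal]
5. n4.lim = false  [false]
6. n4.idx = -9  [-9]
7. n7.ok = 25  [D₀.ok + 6]
8. n8.ok = 15  [15]
9. n9.sig = 4  [terminal]
10. n8.idx = true  [a.sig > 3]
11. n8.val = false  [a.sig == D.ok]
12. n10.fin = "yw"  [terminal]
13. n7.idx = false  [D₁.val and D₁.idx]
14. n7.val = true  [D₁.idx == true]
15. n3.idx = false  [A.idx > -9]
16. n3.val = true  [A.idx == -9]
17. n12.fin = "vu"  [terminal]
18. n11.off = "vvu"  ["v" ++ e.fin]
19. n11.mk = true  [true]
20. n2.off = "vvup"  [S₁.off ++ "p"]
21. n2.mk = true  [S₁.mk == true]
22. n0.off = "wvvup"  ["w" ++ S₁.off]
23. n0.mk = false  [not S₁.mk]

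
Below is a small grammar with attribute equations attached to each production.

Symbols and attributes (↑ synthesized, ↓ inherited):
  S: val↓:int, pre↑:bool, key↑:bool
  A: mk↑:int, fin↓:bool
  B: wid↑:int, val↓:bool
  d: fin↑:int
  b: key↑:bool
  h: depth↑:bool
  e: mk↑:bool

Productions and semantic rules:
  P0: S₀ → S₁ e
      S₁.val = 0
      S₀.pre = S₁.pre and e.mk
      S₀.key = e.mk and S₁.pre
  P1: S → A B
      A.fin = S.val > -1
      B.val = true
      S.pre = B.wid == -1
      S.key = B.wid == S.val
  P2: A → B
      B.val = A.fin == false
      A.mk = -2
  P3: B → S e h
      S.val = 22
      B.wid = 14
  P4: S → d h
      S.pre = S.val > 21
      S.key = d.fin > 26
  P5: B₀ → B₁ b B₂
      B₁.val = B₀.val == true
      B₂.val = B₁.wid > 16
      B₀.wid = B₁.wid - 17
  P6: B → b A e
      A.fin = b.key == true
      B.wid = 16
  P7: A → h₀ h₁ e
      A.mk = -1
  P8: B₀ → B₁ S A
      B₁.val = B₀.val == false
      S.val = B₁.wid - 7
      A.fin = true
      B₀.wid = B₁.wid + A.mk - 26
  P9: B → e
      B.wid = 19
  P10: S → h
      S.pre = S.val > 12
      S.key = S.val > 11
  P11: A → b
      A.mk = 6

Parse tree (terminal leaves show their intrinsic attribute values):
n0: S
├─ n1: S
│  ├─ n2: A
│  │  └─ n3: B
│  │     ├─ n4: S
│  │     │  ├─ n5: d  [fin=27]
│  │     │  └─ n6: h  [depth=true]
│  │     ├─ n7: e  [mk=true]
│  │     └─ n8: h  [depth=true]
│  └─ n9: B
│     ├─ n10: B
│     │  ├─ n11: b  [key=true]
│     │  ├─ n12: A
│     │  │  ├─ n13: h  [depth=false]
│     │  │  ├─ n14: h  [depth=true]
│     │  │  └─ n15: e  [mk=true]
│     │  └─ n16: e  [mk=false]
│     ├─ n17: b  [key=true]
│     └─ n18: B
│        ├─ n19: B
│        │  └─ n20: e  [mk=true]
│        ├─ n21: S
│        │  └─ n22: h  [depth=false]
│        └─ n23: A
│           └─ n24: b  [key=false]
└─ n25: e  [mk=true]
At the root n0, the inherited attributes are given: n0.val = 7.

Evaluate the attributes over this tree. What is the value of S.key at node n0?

true

1. n0.val = 7  [given at root]
2. n1.val = 0  [0]
3. n2.fin = true  [S.val > -1]
4. n3.val = false  [A.fin == false]
5. n4.val = 22  [22]
6. n5.fin = 27  [terminal]
7. n6.depth = true  [terminal]
8. n4.pre = true  [S.val > 21]
9. n4.key = true  [d.fin > 26]
10. n7.mk = true  [terminal]
11. n8.depth = true  [terminal]
12. n3.wid = 14  [14]
13. n2.mk = -2  [-2]
14. n9.val = true  [true]
15. n10.val = true  [B₀.val == true]
16. n11.key = true  [terminal]
17. n12.fin = true  [b.key == true]
18. n13.depth = false  [terminal]
19. n14.depth = true  [terminal]
20. n15.mk = true  [terminal]
21. n12.mk = -1  [-1]
22. n16.mk = false  [terminal]
23. n10.wid = 16  [16]
24. n17.key = true  [terminal]
25. n18.val = false  [B₁.wid > 16]
26. n19.val = true  [B₀.val == false]
27. n20.mk = true  [terminal]
28. n19.wid = 19  [19]
29. n21.val = 12  [B₁.wid - 7]
30. n22.depth = false  [terminal]
31. n21.pre = false  [S.val > 12]
32. n21.key = true  [S.val > 11]
33. n23.fin = true  [true]
34. n24.key = false  [terminal]
35. n23.mk = 6  [6]
36. n18.wid = -1  [B₁.wid + A.mk - 26]
37. n9.wid = -1  [B₁.wid - 17]
38. n1.pre = true  [B.wid == -1]
39. n1.key = false  [B.wid == S.val]
40. n25.mk = true  [terminal]
41. n0.pre = true  [S₁.pre and e.mk]
42. n0.key = true  [e.mk and S₁.pre]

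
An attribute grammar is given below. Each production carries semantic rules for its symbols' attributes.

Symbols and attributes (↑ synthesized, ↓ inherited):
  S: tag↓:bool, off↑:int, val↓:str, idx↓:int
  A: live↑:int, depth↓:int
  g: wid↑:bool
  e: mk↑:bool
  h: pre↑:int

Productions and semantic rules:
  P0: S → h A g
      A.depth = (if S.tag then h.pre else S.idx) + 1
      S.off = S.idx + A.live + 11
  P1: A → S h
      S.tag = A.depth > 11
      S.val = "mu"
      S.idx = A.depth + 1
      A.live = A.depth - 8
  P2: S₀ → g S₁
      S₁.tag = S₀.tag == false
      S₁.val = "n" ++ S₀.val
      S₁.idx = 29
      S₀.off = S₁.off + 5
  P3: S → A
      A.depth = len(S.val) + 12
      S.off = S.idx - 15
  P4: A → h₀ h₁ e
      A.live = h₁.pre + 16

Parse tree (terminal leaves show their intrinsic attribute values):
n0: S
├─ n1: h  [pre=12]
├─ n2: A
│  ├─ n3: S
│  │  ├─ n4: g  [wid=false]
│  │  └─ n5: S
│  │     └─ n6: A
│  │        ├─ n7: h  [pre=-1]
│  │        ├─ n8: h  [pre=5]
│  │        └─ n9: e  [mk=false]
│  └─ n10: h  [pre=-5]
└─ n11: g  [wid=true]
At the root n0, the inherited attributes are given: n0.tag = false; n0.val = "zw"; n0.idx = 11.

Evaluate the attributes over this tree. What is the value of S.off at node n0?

1. n0.tag = false  [given at root]
2. n0.val = "zw"  [given at root]
3. n0.idx = 11  [given at root]
4. n1.pre = 12  [terminal]
5. n2.depth = 12  [(if S.tag then h.pre else S.idx) + 1]
6. n3.tag = true  [A.depth > 11]
7. n3.val = "mu"  ["mu"]
8. n3.idx = 13  [A.depth + 1]
9. n4.wid = false  [terminal]
10. n5.tag = false  [S₀.tag == false]
11. n5.val = "nmu"  ["n" ++ S₀.val]
12. n5.idx = 29  [29]
13. n6.depth = 15  [len(S.val) + 12]
14. n7.pre = -1  [terminal]
15. n8.pre = 5  [terminal]
16. n9.mk = false  [terminal]
17. n6.live = 21  [h₁.pre + 16]
18. n5.off = 14  [S.idx - 15]
19. n3.off = 19  [S₁.off + 5]
20. n10.pre = -5  [terminal]
21. n2.live = 4  [A.depth - 8]
22. n11.wid = true  [terminal]
23. n0.off = 26  [S.idx + A.live + 11]

26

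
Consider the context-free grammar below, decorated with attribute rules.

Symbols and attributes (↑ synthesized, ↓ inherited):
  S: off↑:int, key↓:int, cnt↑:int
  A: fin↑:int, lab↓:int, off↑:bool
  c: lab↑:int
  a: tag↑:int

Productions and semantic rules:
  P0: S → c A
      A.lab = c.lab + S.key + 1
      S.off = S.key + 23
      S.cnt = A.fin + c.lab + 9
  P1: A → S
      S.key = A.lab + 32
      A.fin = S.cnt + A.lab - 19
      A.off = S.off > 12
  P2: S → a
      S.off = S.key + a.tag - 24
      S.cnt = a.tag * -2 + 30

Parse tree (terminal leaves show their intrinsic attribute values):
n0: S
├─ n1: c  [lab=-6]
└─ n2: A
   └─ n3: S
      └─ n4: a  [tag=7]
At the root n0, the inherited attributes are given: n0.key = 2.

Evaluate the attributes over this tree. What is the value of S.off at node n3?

1. n0.key = 2  [given at root]
2. n1.lab = -6  [terminal]
3. n2.lab = -3  [c.lab + S.key + 1]
4. n3.key = 29  [A.lab + 32]
5. n4.tag = 7  [terminal]
6. n3.off = 12  [S.key + a.tag - 24]
7. n3.cnt = 16  [a.tag * -2 + 30]
8. n2.fin = -6  [S.cnt + A.lab - 19]
9. n2.off = false  [S.off > 12]
10. n0.off = 25  [S.key + 23]
11. n0.cnt = -3  [A.fin + c.lab + 9]

12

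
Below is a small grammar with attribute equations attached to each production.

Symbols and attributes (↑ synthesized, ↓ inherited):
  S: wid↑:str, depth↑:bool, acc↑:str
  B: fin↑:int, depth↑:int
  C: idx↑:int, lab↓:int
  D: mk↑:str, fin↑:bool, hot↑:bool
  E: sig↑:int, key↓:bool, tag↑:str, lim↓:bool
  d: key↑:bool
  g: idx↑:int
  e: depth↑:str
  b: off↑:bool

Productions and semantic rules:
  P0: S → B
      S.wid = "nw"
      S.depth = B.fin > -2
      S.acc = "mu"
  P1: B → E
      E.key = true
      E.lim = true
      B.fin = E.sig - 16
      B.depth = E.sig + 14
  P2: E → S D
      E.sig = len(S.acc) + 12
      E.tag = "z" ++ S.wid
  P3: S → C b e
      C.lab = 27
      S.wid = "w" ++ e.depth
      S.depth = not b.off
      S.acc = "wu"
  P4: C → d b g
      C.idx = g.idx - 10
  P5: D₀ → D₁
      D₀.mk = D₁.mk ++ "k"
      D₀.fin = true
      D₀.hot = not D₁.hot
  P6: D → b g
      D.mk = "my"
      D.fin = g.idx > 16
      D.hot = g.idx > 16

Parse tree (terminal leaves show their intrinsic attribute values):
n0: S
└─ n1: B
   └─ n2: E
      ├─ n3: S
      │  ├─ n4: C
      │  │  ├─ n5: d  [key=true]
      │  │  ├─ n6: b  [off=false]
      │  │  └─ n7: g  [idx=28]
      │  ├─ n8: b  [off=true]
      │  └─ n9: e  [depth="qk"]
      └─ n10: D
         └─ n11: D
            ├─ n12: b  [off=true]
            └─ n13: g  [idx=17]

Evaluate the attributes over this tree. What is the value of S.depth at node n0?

1. n2.key = true  [true]
2. n2.lim = true  [true]
3. n4.lab = 27  [27]
4. n5.key = true  [terminal]
5. n6.off = false  [terminal]
6. n7.idx = 28  [terminal]
7. n4.idx = 18  [g.idx - 10]
8. n8.off = true  [terminal]
9. n9.depth = "qk"  [terminal]
10. n3.wid = "wqk"  ["w" ++ e.depth]
11. n3.depth = false  [not b.off]
12. n3.acc = "wu"  ["wu"]
13. n12.off = true  [terminal]
14. n13.idx = 17  [terminal]
15. n11.mk = "my"  ["my"]
16. n11.fin = true  [g.idx > 16]
17. n11.hot = true  [g.idx > 16]
18. n10.mk = "myk"  [D₁.mk ++ "k"]
19. n10.fin = true  [true]
20. n10.hot = false  [not D₁.hot]
21. n2.sig = 14  [len(S.acc) + 12]
22. n2.tag = "zwqk"  ["z" ++ S.wid]
23. n1.fin = -2  [E.sig - 16]
24. n1.depth = 28  [E.sig + 14]
25. n0.wid = "nw"  ["nw"]
26. n0.depth = false  [B.fin > -2]
27. n0.acc = "mu"  ["mu"]

false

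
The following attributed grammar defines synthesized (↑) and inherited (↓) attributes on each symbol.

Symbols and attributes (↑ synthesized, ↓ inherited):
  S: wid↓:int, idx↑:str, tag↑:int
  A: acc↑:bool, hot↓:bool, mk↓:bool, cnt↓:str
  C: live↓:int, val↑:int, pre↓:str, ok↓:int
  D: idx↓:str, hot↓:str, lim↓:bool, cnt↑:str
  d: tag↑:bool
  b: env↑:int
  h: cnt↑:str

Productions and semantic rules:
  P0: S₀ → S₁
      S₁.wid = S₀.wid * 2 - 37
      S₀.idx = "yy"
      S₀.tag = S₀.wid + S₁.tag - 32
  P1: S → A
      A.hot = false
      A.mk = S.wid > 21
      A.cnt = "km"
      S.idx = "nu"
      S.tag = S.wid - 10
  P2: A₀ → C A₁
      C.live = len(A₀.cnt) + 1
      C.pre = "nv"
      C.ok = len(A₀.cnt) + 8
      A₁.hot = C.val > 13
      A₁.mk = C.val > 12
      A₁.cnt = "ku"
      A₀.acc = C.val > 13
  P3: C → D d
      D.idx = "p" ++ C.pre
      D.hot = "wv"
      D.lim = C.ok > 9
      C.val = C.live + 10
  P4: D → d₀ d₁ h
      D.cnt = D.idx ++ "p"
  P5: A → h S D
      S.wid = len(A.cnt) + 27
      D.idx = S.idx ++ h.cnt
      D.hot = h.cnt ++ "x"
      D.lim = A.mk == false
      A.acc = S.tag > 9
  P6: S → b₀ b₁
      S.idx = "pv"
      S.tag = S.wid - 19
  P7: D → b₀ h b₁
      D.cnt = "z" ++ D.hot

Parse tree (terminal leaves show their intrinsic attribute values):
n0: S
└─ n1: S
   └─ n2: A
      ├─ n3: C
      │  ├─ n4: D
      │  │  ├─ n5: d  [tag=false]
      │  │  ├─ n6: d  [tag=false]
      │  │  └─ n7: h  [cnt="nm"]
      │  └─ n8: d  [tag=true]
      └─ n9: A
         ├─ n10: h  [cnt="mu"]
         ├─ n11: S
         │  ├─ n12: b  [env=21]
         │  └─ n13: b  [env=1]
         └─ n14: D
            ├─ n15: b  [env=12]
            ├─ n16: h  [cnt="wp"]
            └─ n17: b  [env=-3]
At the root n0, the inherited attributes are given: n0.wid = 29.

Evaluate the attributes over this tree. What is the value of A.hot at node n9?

false

1. n0.wid = 29  [given at root]
2. n1.wid = 21  [S₀.wid * 2 - 37]
3. n2.hot = false  [false]
4. n2.mk = false  [S.wid > 21]
5. n2.cnt = "km"  ["km"]
6. n3.live = 3  [len(A₀.cnt) + 1]
7. n3.pre = "nv"  ["nv"]
8. n3.ok = 10  [len(A₀.cnt) + 8]
9. n4.idx = "pnv"  ["p" ++ C.pre]
10. n4.hot = "wv"  ["wv"]
11. n4.lim = true  [C.ok > 9]
12. n5.tag = false  [terminal]
13. n6.tag = false  [terminal]
14. n7.cnt = "nm"  [terminal]
15. n4.cnt = "pnvp"  [D.idx ++ "p"]
16. n8.tag = true  [terminal]
17. n3.val = 13  [C.live + 10]
18. n9.hot = false  [C.val > 13]
19. n9.mk = true  [C.val > 12]
20. n9.cnt = "ku"  ["ku"]
21. n10.cnt = "mu"  [terminal]
22. n11.wid = 29  [len(A.cnt) + 27]
23. n12.env = 21  [terminal]
24. n13.env = 1  [terminal]
25. n11.idx = "pv"  ["pv"]
26. n11.tag = 10  [S.wid - 19]
27. n14.idx = "pvmu"  [S.idx ++ h.cnt]
28. n14.hot = "mux"  [h.cnt ++ "x"]
29. n14.lim = false  [A.mk == false]
30. n15.env = 12  [terminal]
31. n16.cnt = "wp"  [terminal]
32. n17.env = -3  [terminal]
33. n14.cnt = "zmux"  ["z" ++ D.hot]
34. n9.acc = true  [S.tag > 9]
35. n2.acc = false  [C.val > 13]
36. n1.idx = "nu"  ["nu"]
37. n1.tag = 11  [S.wid - 10]
38. n0.idx = "yy"  ["yy"]
39. n0.tag = 8  [S₀.wid + S₁.tag - 32]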